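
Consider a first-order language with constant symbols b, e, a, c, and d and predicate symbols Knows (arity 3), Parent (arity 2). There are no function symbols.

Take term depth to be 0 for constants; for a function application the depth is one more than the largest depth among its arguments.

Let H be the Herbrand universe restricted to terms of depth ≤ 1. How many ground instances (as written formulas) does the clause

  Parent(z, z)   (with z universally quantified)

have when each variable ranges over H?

Ground terms of depth ≤ 1:
  With no function symbols every ground term is a constant, so there are exactly 5 ground terms at every depth bound.
  N_0 = 5
  N_1 = 5
So there are 5 ground terms available for substitution.
The body mentions the single quantified variable z; since ground terms form a free algebra, no two substitutions collapse to the same formula.
Number of ground instances = 5.

5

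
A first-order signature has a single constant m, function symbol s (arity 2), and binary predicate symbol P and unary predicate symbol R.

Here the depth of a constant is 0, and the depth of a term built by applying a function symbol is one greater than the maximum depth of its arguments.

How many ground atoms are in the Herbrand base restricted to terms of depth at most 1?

6

First count ground terms of depth ≤ 1.
Let N_k = |{terms of depth ≤ k}|. Then N_0 = 1 and N_k = 1 + N_{k-1}^2 for k ≥ 1 (one summand per function symbol, arity giving the exponent).
N_0 = 1
N_1 = 1 + 1^2 = 2
Explicitly: m, s(m, m).
So |H| = 2.
For each predicate symbol, the number of ground atoms is |H| raised to its arity; summing:
  P: 2^2 = 4;  R: 2
Total ground atoms: 4 + 2 = 6.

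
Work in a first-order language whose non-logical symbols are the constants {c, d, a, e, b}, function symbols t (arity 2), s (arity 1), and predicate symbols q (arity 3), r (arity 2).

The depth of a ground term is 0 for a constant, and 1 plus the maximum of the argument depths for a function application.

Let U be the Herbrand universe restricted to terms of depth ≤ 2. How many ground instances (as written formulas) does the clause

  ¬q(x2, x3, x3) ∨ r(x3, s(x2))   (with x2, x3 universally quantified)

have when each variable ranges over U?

1600225

Ground terms of depth ≤ 2:
  Let N_k count ground terms of depth at most k. Each non-constant term of depth ≤ k is some function symbol applied to depth-≤(k−1) arguments, giving N_k = 5 + N_{k-1}^2 + N_{k-1}.
  N_0 = 5
  N_1 = 5 + 5^2 + 5 = 35
  N_2 = 5 + 35^2 + 35 = 1265
So there are 1265 ground terms available for substitution.
The clause has 2 distinct variables (x2, x3), each appearing in the body. In the free term algebra distinct substitutions yield syntactically distinct ground instances.
Number of ground instances = 1265^2 = 1600225.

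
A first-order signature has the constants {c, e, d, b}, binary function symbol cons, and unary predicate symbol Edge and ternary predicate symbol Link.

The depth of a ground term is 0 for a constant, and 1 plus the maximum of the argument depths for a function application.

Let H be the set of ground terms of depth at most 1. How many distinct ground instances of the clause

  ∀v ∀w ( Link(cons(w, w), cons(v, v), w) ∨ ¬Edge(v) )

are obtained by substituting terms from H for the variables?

400

Ground terms of depth ≤ 1:
  If N_k denotes the number of depth-≤k ground terms, the 4 constants give N_0 = 4, and each function symbol of arity r contributes N_{k-1}^r new terms at level k: N_k = 4 + N_{k-1}^2.
  N_0 = 4
  N_1 = 4 + 4^2 = 20
So there are 20 ground terms available for substitution.
Each of v, w ranges independently over the available ground terms, and distinct assignments produce distinct instances.
Number of ground instances = 20^2 = 400.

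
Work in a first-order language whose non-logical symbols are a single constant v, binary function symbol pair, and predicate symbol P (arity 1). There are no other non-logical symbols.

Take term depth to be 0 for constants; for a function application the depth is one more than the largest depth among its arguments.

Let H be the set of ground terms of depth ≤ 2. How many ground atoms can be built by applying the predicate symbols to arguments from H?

First count ground terms of depth ≤ 2.
Let N_k = |{terms of depth ≤ k}|. Then N_0 = 1 and N_k = 1 + N_{k-1}^2 for k ≥ 1 (one summand per function symbol, arity giving the exponent).
N_0 = 1
N_1 = 1 + 1^2 = 2
N_2 = 1 + 2^2 = 5
So |H| = 5.
Ground atoms are formed by filling each argument slot of a predicate with a term from H, so an r-ary predicate gives |H|^r atoms:
  P: 5
Total ground atoms: 5.

5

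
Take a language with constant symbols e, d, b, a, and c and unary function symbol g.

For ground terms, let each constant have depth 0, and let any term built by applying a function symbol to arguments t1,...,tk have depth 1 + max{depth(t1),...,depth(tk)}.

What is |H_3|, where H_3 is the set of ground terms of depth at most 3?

Let N_k count ground terms of depth at most k. Each non-constant term of depth ≤ k is some function symbol applied to depth-≤(k−1) arguments, giving N_k = 5 + N_{k-1}.
N_0 = 5
N_1 = 5 + 5 = 10
N_2 = 5 + 10 = 15
N_3 = 5 + 15 = 20

20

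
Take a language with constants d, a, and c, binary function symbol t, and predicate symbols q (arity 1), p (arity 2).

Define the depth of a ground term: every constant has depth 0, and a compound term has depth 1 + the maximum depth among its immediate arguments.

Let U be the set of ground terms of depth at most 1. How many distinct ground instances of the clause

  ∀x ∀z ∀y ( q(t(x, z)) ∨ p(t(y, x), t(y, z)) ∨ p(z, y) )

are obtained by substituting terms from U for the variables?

1728

Ground terms of depth ≤ 1:
  Count level by level. With function symbols t/2, the terms of depth ≤ k are the 3 constants together with each function applied to depth-≤(k−1) tuples, so N_k = 3 + N_{k-1}^2.
  N_0 = 3
  N_1 = 3 + 3^2 = 12
  Explicitly: d, a, c, t(d, d), t(d, a), t(d, c), t(a, d), t(a, a), t(a, c), t(c, d), t(c, a), t(c, c).
So there are 12 ground terms available for substitution.
Each of x, z, y ranges independently over the available ground terms, and distinct assignments produce distinct instances.
Number of ground instances = 12^3 = 1728.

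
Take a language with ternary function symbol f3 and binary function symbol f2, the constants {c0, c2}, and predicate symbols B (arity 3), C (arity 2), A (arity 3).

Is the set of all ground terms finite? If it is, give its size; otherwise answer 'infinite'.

The signature has at least one function symbol (f3, arity 3) and at least one constant (c0).
Iterating f3 gives infinitely many distinct ground terms: c0, f3(c0, c0, c0), f3(f3(c0, c0, c0), f3(c0, c0, c0), f3(c0, c0, c0)), ...
So the Herbrand universe is infinite.

infinite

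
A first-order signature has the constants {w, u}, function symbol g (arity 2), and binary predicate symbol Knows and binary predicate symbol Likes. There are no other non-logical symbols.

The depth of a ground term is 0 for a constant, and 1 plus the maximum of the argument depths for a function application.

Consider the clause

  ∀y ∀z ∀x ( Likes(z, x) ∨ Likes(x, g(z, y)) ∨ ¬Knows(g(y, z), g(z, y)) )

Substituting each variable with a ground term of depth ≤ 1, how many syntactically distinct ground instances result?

Ground terms of depth ≤ 1:
  If N_k denotes the number of depth-≤k ground terms, the 2 constants give N_0 = 2, and each function symbol of arity r contributes N_{k-1}^r new terms at level k: N_k = 2 + N_{k-1}^2.
  N_0 = 2
  N_1 = 2 + 2^2 = 6
So there are 6 ground terms available for substitution.
The body mentions every one of the 3 quantified variables; since ground terms form a free algebra, no two substitutions collapse to the same formula.
Number of ground instances = 6^3 = 216.

216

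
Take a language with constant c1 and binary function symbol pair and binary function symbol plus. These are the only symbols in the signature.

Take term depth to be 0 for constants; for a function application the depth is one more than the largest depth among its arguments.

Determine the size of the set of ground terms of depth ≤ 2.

19

If N_k denotes the number of depth-≤k ground terms, the 1 constant gives N_0 = 1, and each function symbol of arity r contributes N_{k-1}^r new terms at level k: N_k = 1 + N_{k-1}^2 + N_{k-1}^2.
N_0 = 1
N_1 = 1 + 1^2 + 1^2 = 3
N_2 = 1 + 3^2 + 3^2 = 19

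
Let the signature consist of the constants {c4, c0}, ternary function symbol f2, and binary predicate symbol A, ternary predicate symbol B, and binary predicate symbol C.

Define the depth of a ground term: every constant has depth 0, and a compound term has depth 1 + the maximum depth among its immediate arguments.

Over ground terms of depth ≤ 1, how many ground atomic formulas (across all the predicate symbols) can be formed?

First count ground terms of depth ≤ 1.
Let N_k = |{terms of depth ≤ k}|. Then N_0 = 2 and N_k = 2 + N_{k-1}^3 for k ≥ 1 (one summand per function symbol, arity giving the exponent).
N_0 = 2
N_1 = 2 + 2^3 = 10
So |H| = 10.
Each predicate of arity r yields |H|^r ground atoms (one per choice of an r-tuple from H):
  A: 10^2 = 100;  B: 10^3 = 1000;  C: 10^2 = 100
Total ground atoms: 100 + 1000 + 100 = 1200.

1200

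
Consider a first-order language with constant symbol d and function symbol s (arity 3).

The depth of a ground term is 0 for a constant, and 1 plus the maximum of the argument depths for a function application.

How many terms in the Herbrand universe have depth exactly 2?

Let N_k count ground terms of depth at most k. Each non-constant term of depth ≤ k is some function symbol applied to depth-≤(k−1) arguments, giving N_k = 1 + N_{k-1}^3.
N_0 = 1
N_1 = 1 + 1^3 = 2
N_2 = 1 + 2^3 = 9
Terms of depth exactly 2: N_2 − N_1 = 9 − 2 = 7.

7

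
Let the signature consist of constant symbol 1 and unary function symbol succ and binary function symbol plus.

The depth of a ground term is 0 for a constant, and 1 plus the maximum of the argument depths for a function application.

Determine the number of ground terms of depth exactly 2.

Let N_k = |{terms of depth ≤ k}|. Then N_0 = 1 and N_k = 1 + N_{k-1} + N_{k-1}^2 for k ≥ 1 (one summand per function symbol, arity giving the exponent).
N_0 = 1
N_1 = 1 + 1 + 1^2 = 3
N_2 = 1 + 3 + 3^2 = 13
Terms of depth exactly 2: N_2 − N_1 = 13 − 3 = 10.

10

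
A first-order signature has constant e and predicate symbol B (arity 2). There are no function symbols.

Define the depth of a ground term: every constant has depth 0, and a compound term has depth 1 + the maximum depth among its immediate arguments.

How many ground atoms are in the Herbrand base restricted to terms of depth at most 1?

1

First count ground terms of depth ≤ 1.
With no function symbols every ground term is a constant, so there is exactly 1 ground term at every depth bound.
N_0 = 1
N_1 = 1
Explicitly: e.
So |H| = 1.
Ground atoms are formed by filling each argument slot of a predicate with a term from H, so an r-ary predicate gives |H|^r atoms:
  B: 1^2 = 1
Total ground atoms: 1.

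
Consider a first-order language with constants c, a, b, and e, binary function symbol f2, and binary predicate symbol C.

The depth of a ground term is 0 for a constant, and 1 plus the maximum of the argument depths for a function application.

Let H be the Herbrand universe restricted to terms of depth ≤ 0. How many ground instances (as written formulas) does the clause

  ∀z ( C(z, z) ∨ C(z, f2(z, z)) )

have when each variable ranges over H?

4

Ground terms of depth ≤ 0:
  Write N_k for the number of ground terms of depth ≤ k. A term of depth ≤ k is either a constant or a function symbol applied to arguments of depth ≤ k−1, so N_k = 4 + N_{k-1}^2.
  N_0 = 4
So there are 4 ground terms available for substitution.
The clause has 1 distinct variable (z), which appears in the body. In the free term algebra distinct substitutions yield syntactically distinct ground instances.
Number of ground instances = 4.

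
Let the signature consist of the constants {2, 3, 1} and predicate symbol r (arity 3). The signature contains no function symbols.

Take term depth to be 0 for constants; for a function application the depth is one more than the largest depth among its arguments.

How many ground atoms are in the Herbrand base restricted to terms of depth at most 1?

First count ground terms of depth ≤ 1.
With no function symbols every ground term is a constant, so there are exactly 3 ground terms at every depth bound.
N_0 = 3
N_1 = 3
Explicitly: 2, 3, 1.
So |H| = 3.
A ground atom is a predicate applied to a tuple of terms from H, so the count is the sum over predicates of |H|^arity:
  r: 3^3 = 27
Total ground atoms: 27.

27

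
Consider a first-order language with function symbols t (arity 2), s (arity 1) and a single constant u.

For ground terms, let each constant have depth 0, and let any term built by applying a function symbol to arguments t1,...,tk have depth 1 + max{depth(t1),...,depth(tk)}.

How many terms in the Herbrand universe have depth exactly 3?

Let N_k count ground terms of depth at most k. Each non-constant term of depth ≤ k is some function symbol applied to depth-≤(k−1) arguments, giving N_k = 1 + N_{k-1}^2 + N_{k-1}.
N_0 = 1
N_1 = 1 + 1^2 + 1 = 3
N_2 = 1 + 3^2 + 3 = 13
N_3 = 1 + 13^2 + 13 = 183
Terms of depth exactly 3: N_3 − N_2 = 183 − 13 = 170.

170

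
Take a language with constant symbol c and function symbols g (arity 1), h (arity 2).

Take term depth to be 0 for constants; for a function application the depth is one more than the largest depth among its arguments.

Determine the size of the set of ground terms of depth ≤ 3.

183

Let N_k = |{terms of depth ≤ k}|. Then N_0 = 1 and N_k = 1 + N_{k-1} + N_{k-1}^2 for k ≥ 1 (one summand per function symbol, arity giving the exponent).
N_0 = 1
N_1 = 1 + 1 + 1^2 = 3
N_2 = 1 + 3 + 3^2 = 13
N_3 = 1 + 13 + 13^2 = 183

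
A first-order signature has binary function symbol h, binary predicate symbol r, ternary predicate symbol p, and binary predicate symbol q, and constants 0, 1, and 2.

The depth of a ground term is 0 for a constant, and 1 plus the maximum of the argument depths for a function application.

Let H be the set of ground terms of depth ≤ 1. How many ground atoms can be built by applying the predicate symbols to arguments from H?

2016

First count ground terms of depth ≤ 1.
Write N_k for the number of ground terms of depth ≤ k. A term of depth ≤ k is either a constant or a function symbol applied to arguments of depth ≤ k−1, so N_k = 3 + N_{k-1}^2.
N_0 = 3
N_1 = 3 + 3^2 = 12
Explicitly: 0, 1, 2, h(0, 0), h(0, 1), h(0, 2), h(1, 0), h(1, 1), h(1, 2), h(2, 0), h(2, 1), h(2, 2).
So |H| = 12.
For each predicate symbol, the number of ground atoms is |H| raised to its arity; summing:
  r: 12^2 = 144;  p: 12^3 = 1728;  q: 12^2 = 144
Total ground atoms: 144 + 1728 + 144 = 2016.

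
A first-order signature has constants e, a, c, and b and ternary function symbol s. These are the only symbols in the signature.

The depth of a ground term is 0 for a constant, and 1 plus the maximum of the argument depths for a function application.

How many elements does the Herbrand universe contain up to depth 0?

4

Let N_k count ground terms of depth at most k. Each non-constant term of depth ≤ k is some function symbol applied to depth-≤(k−1) arguments, giving N_k = 4 + N_{k-1}^3.
N_0 = 4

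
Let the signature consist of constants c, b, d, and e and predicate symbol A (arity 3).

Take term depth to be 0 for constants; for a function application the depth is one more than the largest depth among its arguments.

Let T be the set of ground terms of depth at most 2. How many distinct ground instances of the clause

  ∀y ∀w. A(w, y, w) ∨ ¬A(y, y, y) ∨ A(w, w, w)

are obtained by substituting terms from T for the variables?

16

Ground terms of depth ≤ 2:
  With no function symbols every ground term is a constant, so there are exactly 4 ground terms at every depth bound.
  N_0 = 4
  N_1 = 4
  N_2 = 4
  Explicitly: c, b, d, e.
So there are 4 ground terms available for substitution.
The body mentions every one of the 2 quantified variables; since ground terms form a free algebra, no two substitutions collapse to the same formula.
Number of ground instances = 4^2 = 16.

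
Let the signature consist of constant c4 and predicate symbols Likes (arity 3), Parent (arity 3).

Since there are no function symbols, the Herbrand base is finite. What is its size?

With no function symbols, the Herbrand universe is just the 1 constant.
Ground atoms per predicate: Likes: 1^3 = 1, Parent: 1^3 = 1.
Herbrand base size = 1 + 1 = 2.

2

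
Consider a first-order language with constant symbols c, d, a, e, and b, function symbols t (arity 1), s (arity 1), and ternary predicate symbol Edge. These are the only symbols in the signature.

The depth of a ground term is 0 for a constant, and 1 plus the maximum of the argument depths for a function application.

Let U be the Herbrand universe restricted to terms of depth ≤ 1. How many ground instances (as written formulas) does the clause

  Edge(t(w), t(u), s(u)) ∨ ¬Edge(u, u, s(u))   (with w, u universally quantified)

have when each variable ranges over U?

225

Ground terms of depth ≤ 1:
  If N_k denotes the number of depth-≤k ground terms, the 5 constants give N_0 = 5, and each function symbol of arity r contributes N_{k-1}^r new terms at level k: N_k = 5 + N_{k-1} + N_{k-1}.
  N_0 = 5
  N_1 = 5 + 5 + 5 = 15
So there are 15 ground terms available for substitution.
Each of w, u ranges independently over the available ground terms, and distinct assignments produce distinct instances.
Number of ground instances = 15^2 = 225.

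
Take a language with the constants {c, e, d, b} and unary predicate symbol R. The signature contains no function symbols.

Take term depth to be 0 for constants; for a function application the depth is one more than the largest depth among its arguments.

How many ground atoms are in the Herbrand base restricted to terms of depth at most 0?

First count ground terms of depth ≤ 0.
With no function symbols every ground term is a constant, so there are exactly 4 ground terms at every depth bound.
N_0 = 4
Explicitly: c, e, d, b.
So |H| = 4.
For each predicate symbol, the number of ground atoms is |H| raised to its arity; summing:
  R: 4
Total ground atoms: 4.

4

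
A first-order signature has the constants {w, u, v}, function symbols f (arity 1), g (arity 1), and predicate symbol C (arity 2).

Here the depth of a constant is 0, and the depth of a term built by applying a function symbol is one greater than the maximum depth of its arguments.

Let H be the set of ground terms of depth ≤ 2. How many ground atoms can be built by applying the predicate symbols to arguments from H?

441

First count ground terms of depth ≤ 2.
Count level by level. With function symbols f/1, g/1, the terms of depth ≤ k are the 3 constants together with each function applied to depth-≤(k−1) tuples, so N_k = 3 + N_{k-1} + N_{k-1}.
N_0 = 3
N_1 = 3 + 3 + 3 = 9
N_2 = 3 + 9 + 9 = 21
So |H| = 21.
A ground atom is a predicate applied to a tuple of terms from H, so the count is the sum over predicates of |H|^arity:
  C: 21^2 = 441
Total ground atoms: 441.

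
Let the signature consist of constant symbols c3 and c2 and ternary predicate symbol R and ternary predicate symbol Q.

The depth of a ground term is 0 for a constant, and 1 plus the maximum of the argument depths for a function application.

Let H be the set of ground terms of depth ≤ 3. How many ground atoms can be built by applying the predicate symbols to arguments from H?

First count ground terms of depth ≤ 3.
With no function symbols every ground term is a constant, so there are exactly 2 ground terms at every depth bound.
N_0 = 2
N_1 = 2
N_2 = 2
N_3 = 2
Explicitly: c3, c2.
So |H| = 2.
For each predicate symbol, the number of ground atoms is |H| raised to its arity; summing:
  R: 2^3 = 8;  Q: 2^3 = 8
Total ground atoms: 8 + 8 = 16.

16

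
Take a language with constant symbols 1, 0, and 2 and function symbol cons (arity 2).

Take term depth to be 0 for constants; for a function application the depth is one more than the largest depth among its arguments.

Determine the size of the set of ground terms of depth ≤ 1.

Write N_k for the number of ground terms of depth ≤ k. A term of depth ≤ k is either a constant or a function symbol applied to arguments of depth ≤ k−1, so N_k = 3 + N_{k-1}^2.
N_0 = 3
N_1 = 3 + 3^2 = 12
Explicitly: 1, 0, 2, cons(1, 1), cons(1, 0), cons(1, 2), cons(0, 1), cons(0, 0), cons(0, 2), cons(2, 1), cons(2, 0), cons(2, 2).

12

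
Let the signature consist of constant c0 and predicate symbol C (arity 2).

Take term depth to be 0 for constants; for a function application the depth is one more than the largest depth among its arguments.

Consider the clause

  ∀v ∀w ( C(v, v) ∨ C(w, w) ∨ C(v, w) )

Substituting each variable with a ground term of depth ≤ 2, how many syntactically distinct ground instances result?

1

Ground terms of depth ≤ 2:
  With no function symbols every ground term is a constant, so there is exactly 1 ground term at every depth bound.
  N_0 = 1
  N_1 = 1
  N_2 = 1
  Explicitly: c0.
So there is exactly 1 ground term available for substitution.
The clause has 2 distinct variables (v, w), each appearing in the body. In the free term algebra distinct substitutions yield syntactically distinct ground instances.
Number of ground instances = 1^2 = 1.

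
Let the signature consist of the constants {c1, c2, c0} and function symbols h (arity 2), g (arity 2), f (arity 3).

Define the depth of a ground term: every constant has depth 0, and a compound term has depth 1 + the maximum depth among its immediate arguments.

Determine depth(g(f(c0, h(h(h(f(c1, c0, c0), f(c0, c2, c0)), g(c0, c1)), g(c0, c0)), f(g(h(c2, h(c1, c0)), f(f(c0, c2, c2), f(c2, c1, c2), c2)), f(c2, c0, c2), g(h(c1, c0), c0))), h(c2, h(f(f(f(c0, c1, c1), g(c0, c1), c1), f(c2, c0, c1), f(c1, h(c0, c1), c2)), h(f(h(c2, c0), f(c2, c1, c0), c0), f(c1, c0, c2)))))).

6

depth(f(c1, c0, c0)) = 1 + max(0, 0, 0) = 1
depth(f(c0, c2, c0)) = 1 + max(0, 0, 0) = 1
depth(h(f(c1, c0, c0), f(c0, c2, c0))) = 1 + max(1, 1) = 2
depth(g(c0, c1)) = 1 + max(0, 0) = 1
depth(h(h(f(c1, c0, c0), f(c0, c2, c0)), g(c0, c1))) = 1 + max(2, 1) = 3
depth(g(c0, c0)) = 1 + max(0, 0) = 1
depth(h(h(h(f(c1, c0, c0), f(c0, c2, c0)), g(c0, c1)), g(c0, c0))) = 1 + max(3, 1) = 4
depth(h(c1, c0)) = 1 + max(0, 0) = 1
depth(h(c2, h(c1, c0))) = 1 + max(0, 1) = 2
depth(f(c0, c2, c2)) = 1 + max(0, 0, 0) = 1
depth(f(c2, c1, c2)) = 1 + max(0, 0, 0) = 1
depth(f(f(c0, c2, c2), f(c2, c1, c2), c2)) = 1 + max(1, 1, 0) = 2
depth(g(h(c2, h(c1, c0)), f(f(c0, c2, c2), f(c2, c1, c2), c2))) = 1 + max(2, 2) = 3
depth(f(c2, c0, c2)) = 1 + max(0, 0, 0) = 1
depth(g(h(c1, c0), c0)) = 1 + max(1, 0) = 2
depth(f(g(h(c2, h(c1, c0)), f(f(c0, c2, c2), f(c2, c1, c2), c2)), f(c2, c0, c2), g(h(c1, c0), c0))) = 1 + max(3, 1, 2) = 4
depth(f(c0, h(h(h(f(c1, c0, c0), f(c0, c2, c0)), g(c0, c1)), g(c0, c0)), f(g(h(c2, h(c1, c0)), f(f(c0, c2, c2), f(c2, c1, c2), c2)), f(c2, c0, c2), g(h(c1, c0), c0)))) = 1 + max(0, 4, 4) = 5
depth(f(c0, c1, c1)) = 1 + max(0, 0, 0) = 1
depth(f(f(c0, c1, c1), g(c0, c1), c1)) = 1 + max(1, 1, 0) = 2
depth(f(c2, c0, c1)) = 1 + max(0, 0, 0) = 1
depth(h(c0, c1)) = 1 + max(0, 0) = 1
depth(f(c1, h(c0, c1), c2)) = 1 + max(0, 1, 0) = 2
depth(f(f(f(c0, c1, c1), g(c0, c1), c1), f(c2, c0, c1), f(c1, h(c0, c1), c2))) = 1 + max(2, 1, 2) = 3
depth(h(c2, c0)) = 1 + max(0, 0) = 1
depth(f(c2, c1, c0)) = 1 + max(0, 0, 0) = 1
depth(f(h(c2, c0), f(c2, c1, c0), c0)) = 1 + max(1, 1, 0) = 2
depth(f(c1, c0, c2)) = 1 + max(0, 0, 0) = 1
depth(h(f(h(c2, c0), f(c2, c1, c0), c0), f(c1, c0, c2))) = 1 + max(2, 1) = 3
depth(h(f(f(f(c0, c1, c1), g(c0, c1), c1), f(c2, c0, c1), f(c1, h(c0, c1), c2)), h(f(h(c2, c0), f(c2, c1, c0), c0), f(c1, c0, c2)))) = 1 + max(3, 3) = 4
depth(h(c2, h(f(f(f(c0, c1, c1), g(c0, c1), c1), f(c2, c0, c1), f(c1, h(c0, c1), c2)), h(f(h(c2, c0), f(c2, c1, c0), c0), f(c1, c0, c2))))) = 1 + max(0, 4) = 5
depth(g(f(c0, h(h(h(f(c1, c0, c0), f(c0, c2, c0)), g(c0, c1)), g(c0, c0)), f(g(h(c2, h(c1, c0)), f(f(c0, c2, c2), f(c2, c1, c2), c2)), f(c2, c0, c2), g(h(c1, c0), c0))), h(c2, h(f(f(f(c0, c1, c1), g(c0, c1), c1), f(c2, c0, c1), f(c1, h(c0, c1), c2)), h(f(h(c2, c0), f(c2, c1, c0), c0), f(c1, c0, c2)))))) = 1 + max(5, 5) = 6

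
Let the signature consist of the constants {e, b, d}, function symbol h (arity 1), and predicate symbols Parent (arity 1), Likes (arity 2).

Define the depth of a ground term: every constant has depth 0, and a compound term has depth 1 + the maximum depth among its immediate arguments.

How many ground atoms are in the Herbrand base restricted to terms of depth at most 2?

90

First count ground terms of depth ≤ 2.
Count level by level. With function symbols h/1, the terms of depth ≤ k are the 3 constants together with each function applied to depth-≤(k−1) tuples, so N_k = 3 + N_{k-1}.
N_0 = 3
N_1 = 3 + 3 = 6
N_2 = 3 + 6 = 9
Explicitly: e, b, d, h(e), h(b), h(d), h(h(e)), h(h(b)), h(h(d)).
So |H| = 9.
Each predicate of arity r yields |H|^r ground atoms (one per choice of an r-tuple from H):
  Parent: 9;  Likes: 9^2 = 81
Total ground atoms: 9 + 81 = 90.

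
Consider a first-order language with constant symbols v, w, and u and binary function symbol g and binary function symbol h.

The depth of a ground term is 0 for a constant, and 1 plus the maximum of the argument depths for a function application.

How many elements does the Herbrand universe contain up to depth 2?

885

Write N_k for the number of ground terms of depth ≤ k. A term of depth ≤ k is either a constant or a function symbol applied to arguments of depth ≤ k−1, so N_k = 3 + N_{k-1}^2 + N_{k-1}^2.
N_0 = 3
N_1 = 3 + 3^2 + 3^2 = 21
N_2 = 3 + 21^2 + 21^2 = 885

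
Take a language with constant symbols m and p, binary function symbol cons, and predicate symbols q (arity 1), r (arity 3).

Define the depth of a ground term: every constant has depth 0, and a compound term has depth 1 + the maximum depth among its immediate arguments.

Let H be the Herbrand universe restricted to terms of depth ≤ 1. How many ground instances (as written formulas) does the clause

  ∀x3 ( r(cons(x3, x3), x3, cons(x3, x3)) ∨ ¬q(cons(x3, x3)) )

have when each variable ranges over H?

6

Ground terms of depth ≤ 1:
  If N_k denotes the number of depth-≤k ground terms, the 2 constants give N_0 = 2, and each function symbol of arity r contributes N_{k-1}^r new terms at level k: N_k = 2 + N_{k-1}^2.
  N_0 = 2
  N_1 = 2 + 2^2 = 6
So there are 6 ground terms available for substitution.
There is 1 variable to instantiate (x3),  occurring in at least one literal, so different choices give different ground instances.
Number of ground instances = 6.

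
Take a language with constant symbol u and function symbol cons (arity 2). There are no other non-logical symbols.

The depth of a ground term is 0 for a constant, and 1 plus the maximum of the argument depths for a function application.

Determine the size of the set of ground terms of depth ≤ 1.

2

Let N_k count ground terms of depth at most k. Each non-constant term of depth ≤ k is some function symbol applied to depth-≤(k−1) arguments, giving N_k = 1 + N_{k-1}^2.
N_0 = 1
N_1 = 1 + 1^2 = 2
Explicitly: u, cons(u, u).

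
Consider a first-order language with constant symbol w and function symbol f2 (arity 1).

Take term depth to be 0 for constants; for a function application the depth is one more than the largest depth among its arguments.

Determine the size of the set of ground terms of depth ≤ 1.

Let N_k count ground terms of depth at most k. Each non-constant term of depth ≤ k is some function symbol applied to depth-≤(k−1) arguments, giving N_k = 1 + N_{k-1}.
N_0 = 1
N_1 = 1 + 1 = 2

2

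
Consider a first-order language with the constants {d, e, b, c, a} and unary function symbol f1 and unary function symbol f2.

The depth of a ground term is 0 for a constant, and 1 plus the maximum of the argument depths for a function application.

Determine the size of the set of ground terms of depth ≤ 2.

35

Count level by level. With function symbols f1/1, f2/1, the terms of depth ≤ k are the 5 constants together with each function applied to depth-≤(k−1) tuples, so N_k = 5 + N_{k-1} + N_{k-1}.
N_0 = 5
N_1 = 5 + 5 + 5 = 15
N_2 = 5 + 15 + 15 = 35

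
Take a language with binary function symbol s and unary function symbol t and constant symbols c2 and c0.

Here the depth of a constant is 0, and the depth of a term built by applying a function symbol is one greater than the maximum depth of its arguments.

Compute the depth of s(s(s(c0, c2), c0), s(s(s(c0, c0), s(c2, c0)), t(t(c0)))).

4

depth(s(c0, c2)) = 1 + max(0, 0) = 1
depth(s(s(c0, c2), c0)) = 1 + max(1, 0) = 2
depth(s(c0, c0)) = 1 + max(0, 0) = 1
depth(s(c2, c0)) = 1 + max(0, 0) = 1
depth(s(s(c0, c0), s(c2, c0))) = 1 + max(1, 1) = 2
depth(t(c0)) = 1 + depth(c0) = 1 + 0 = 1
depth(t(t(c0))) = 1 + depth(t(c0)) = 1 + 1 = 2
depth(s(s(s(c0, c0), s(c2, c0)), t(t(c0)))) = 1 + max(2, 2) = 3
depth(s(s(s(c0, c2), c0), s(s(s(c0, c0), s(c2, c0)), t(t(c0))))) = 1 + max(2, 3) = 4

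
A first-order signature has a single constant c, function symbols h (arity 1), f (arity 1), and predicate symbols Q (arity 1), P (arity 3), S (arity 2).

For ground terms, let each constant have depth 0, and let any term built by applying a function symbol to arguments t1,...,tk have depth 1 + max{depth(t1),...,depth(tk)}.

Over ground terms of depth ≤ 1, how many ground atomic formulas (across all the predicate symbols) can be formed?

First count ground terms of depth ≤ 1.
Count level by level. With function symbols h/1, f/1, the terms of depth ≤ k are the 1 constant together with each function applied to depth-≤(k−1) tuples, so N_k = 1 + N_{k-1} + N_{k-1}.
N_0 = 1
N_1 = 1 + 1 + 1 = 3
So |H| = 3.
Each predicate of arity r yields |H|^r ground atoms (one per choice of an r-tuple from H):
  Q: 3;  P: 3^3 = 27;  S: 3^2 = 9
Total ground atoms: 3 + 27 + 9 = 39.

39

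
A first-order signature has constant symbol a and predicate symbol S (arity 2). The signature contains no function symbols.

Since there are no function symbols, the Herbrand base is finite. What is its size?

With no function symbols, the Herbrand universe is just the 1 constant.
Ground atoms per predicate: S: 1^2 = 1.
Herbrand base size = 1 = 1.

1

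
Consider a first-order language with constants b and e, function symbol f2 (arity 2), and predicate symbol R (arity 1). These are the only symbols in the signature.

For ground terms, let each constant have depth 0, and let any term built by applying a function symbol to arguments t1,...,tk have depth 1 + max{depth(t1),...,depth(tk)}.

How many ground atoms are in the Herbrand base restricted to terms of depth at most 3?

First count ground terms of depth ≤ 3.
Let N_k count ground terms of depth at most k. Each non-constant term of depth ≤ k is some function symbol applied to depth-≤(k−1) arguments, giving N_k = 2 + N_{k-1}^2.
N_0 = 2
N_1 = 2 + 2^2 = 6
N_2 = 2 + 6^2 = 38
N_3 = 2 + 38^2 = 1446
So |H| = 1446.
A ground atom is a predicate applied to a tuple of terms from H, so the count is the sum over predicates of |H|^arity:
  R: 1446
Total ground atoms: 1446.

1446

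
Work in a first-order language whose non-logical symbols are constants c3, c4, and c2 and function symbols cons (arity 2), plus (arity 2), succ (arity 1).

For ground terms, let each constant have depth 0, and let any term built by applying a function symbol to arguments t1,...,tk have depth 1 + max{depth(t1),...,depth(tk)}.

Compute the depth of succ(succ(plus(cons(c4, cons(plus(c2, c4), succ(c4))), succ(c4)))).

6

depth(plus(c2, c4)) = 1 + max(0, 0) = 1
depth(succ(c4)) = 1 + depth(c4) = 1 + 0 = 1
depth(cons(plus(c2, c4), succ(c4))) = 1 + max(1, 1) = 2
depth(cons(c4, cons(plus(c2, c4), succ(c4)))) = 1 + max(0, 2) = 3
depth(plus(cons(c4, cons(plus(c2, c4), succ(c4))), succ(c4))) = 1 + max(3, 1) = 4
depth(succ(plus(cons(c4, cons(plus(c2, c4), succ(c4))), succ(c4)))) = 1 + depth(plus(cons(c4, cons(plus(c2, c4), succ(c4))), succ(c4))) = 1 + 4 = 5
depth(succ(succ(plus(cons(c4, cons(plus(c2, c4), succ(c4))), succ(c4))))) = 1 + depth(succ(plus(cons(c4, cons(plus(c2, c4), succ(c4))), succ(c4)))) = 1 + 5 = 6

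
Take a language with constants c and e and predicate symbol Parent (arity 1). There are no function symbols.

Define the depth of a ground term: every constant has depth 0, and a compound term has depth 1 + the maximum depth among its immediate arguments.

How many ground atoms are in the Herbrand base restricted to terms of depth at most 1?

2

First count ground terms of depth ≤ 1.
With no function symbols every ground term is a constant, so there are exactly 2 ground terms at every depth bound.
N_0 = 2
N_1 = 2
Explicitly: c, e.
So |H| = 2.
Ground atoms are formed by filling each argument slot of a predicate with a term from H, so an r-ary predicate gives |H|^r atoms:
  Parent: 2
Total ground atoms: 2.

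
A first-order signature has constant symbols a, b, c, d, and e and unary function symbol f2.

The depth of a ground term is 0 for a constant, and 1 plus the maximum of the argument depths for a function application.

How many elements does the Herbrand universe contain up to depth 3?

Write N_k for the number of ground terms of depth ≤ k. A term of depth ≤ k is either a constant or a function symbol applied to arguments of depth ≤ k−1, so N_k = 5 + N_{k-1}.
N_0 = 5
N_1 = 5 + 5 = 10
N_2 = 5 + 10 = 15
N_3 = 5 + 15 = 20

20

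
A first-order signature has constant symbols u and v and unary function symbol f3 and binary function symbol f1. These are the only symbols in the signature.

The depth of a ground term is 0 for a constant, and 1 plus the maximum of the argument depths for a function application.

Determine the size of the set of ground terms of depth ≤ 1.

8

Write N_k for the number of ground terms of depth ≤ k. A term of depth ≤ k is either a constant or a function symbol applied to arguments of depth ≤ k−1, so N_k = 2 + N_{k-1} + N_{k-1}^2.
N_0 = 2
N_1 = 2 + 2 + 2^2 = 8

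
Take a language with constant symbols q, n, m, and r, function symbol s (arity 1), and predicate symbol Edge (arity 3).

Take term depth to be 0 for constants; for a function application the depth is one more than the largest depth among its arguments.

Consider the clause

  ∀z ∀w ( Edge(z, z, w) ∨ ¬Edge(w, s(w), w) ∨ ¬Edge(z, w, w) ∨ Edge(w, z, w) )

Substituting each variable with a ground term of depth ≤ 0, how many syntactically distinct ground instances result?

Ground terms of depth ≤ 0:
  Let N_k count ground terms of depth at most k. Each non-constant term of depth ≤ k is some function symbol applied to depth-≤(k−1) arguments, giving N_k = 4 + N_{k-1}.
  N_0 = 4
  Explicitly: q, n, m, r.
So there are 4 ground terms available for substitution.
The body mentions every one of the 2 quantified variables; since ground terms form a free algebra, no two substitutions collapse to the same formula.
Number of ground instances = 4^2 = 16.

16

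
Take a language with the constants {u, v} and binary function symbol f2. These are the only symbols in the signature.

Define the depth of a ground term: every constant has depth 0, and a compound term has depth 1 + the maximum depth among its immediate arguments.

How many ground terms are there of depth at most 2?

38

Count level by level. With function symbols f2/2, the terms of depth ≤ k are the 2 constants together with each function applied to depth-≤(k−1) tuples, so N_k = 2 + N_{k-1}^2.
N_0 = 2
N_1 = 2 + 2^2 = 6
N_2 = 2 + 6^2 = 38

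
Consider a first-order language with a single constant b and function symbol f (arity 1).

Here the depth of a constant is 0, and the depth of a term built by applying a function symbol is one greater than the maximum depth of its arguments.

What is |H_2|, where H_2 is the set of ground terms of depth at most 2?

3

If N_k denotes the number of depth-≤k ground terms, the 1 constant gives N_0 = 1, and each function symbol of arity r contributes N_{k-1}^r new terms at level k: N_k = 1 + N_{k-1}.
N_0 = 1
N_1 = 1 + 1 = 2
N_2 = 1 + 2 = 3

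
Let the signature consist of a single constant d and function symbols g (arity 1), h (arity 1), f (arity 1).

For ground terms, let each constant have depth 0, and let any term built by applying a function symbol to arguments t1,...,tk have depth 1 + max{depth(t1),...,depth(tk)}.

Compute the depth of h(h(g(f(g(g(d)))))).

depth(g(d)) = 1 + depth(d) = 1 + 0 = 1
depth(g(g(d))) = 1 + depth(g(d)) = 1 + 1 = 2
depth(f(g(g(d)))) = 1 + depth(g(g(d))) = 1 + 2 = 3
depth(g(f(g(g(d))))) = 1 + depth(f(g(g(d)))) = 1 + 3 = 4
depth(h(g(f(g(g(d)))))) = 1 + depth(g(f(g(g(d))))) = 1 + 4 = 5
depth(h(h(g(f(g(g(d))))))) = 1 + depth(h(g(f(g(g(d)))))) = 1 + 5 = 6

6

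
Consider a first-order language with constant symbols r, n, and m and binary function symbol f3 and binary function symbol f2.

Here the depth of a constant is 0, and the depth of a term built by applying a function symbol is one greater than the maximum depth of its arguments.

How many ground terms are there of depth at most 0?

Let N_k count ground terms of depth at most k. Each non-constant term of depth ≤ k is some function symbol applied to depth-≤(k−1) arguments, giving N_k = 3 + N_{k-1}^2 + N_{k-1}^2.
N_0 = 3

3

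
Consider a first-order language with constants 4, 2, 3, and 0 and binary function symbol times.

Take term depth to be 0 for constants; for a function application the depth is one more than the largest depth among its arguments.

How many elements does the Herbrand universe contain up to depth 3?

Let N_k count ground terms of depth at most k. Each non-constant term of depth ≤ k is some function symbol applied to depth-≤(k−1) arguments, giving N_k = 4 + N_{k-1}^2.
N_0 = 4
N_1 = 4 + 4^2 = 20
N_2 = 4 + 20^2 = 404
N_3 = 4 + 404^2 = 163220

163220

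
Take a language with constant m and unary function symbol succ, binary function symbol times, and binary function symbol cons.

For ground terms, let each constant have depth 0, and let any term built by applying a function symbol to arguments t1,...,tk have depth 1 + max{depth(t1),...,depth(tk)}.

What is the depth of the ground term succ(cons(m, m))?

depth(cons(m, m)) = 1 + max(0, 0) = 1
depth(succ(cons(m, m))) = 1 + depth(cons(m, m)) = 1 + 1 = 2

2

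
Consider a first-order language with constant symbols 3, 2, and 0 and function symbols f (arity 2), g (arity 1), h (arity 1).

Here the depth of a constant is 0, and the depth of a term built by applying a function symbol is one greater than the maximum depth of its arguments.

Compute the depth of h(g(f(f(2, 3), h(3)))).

4

depth(f(2, 3)) = 1 + max(0, 0) = 1
depth(h(3)) = 1 + depth(3) = 1 + 0 = 1
depth(f(f(2, 3), h(3))) = 1 + max(1, 1) = 2
depth(g(f(f(2, 3), h(3)))) = 1 + depth(f(f(2, 3), h(3))) = 1 + 2 = 3
depth(h(g(f(f(2, 3), h(3))))) = 1 + depth(g(f(f(2, 3), h(3)))) = 1 + 3 = 4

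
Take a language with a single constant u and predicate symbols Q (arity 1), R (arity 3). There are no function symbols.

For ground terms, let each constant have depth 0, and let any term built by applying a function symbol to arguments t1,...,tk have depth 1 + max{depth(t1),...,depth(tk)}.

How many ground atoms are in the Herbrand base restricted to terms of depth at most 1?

2

First count ground terms of depth ≤ 1.
With no function symbols every ground term is a constant, so there is exactly 1 ground term at every depth bound.
N_0 = 1
N_1 = 1
So |H| = 1.
Each predicate of arity r yields |H|^r ground atoms (one per choice of an r-tuple from H):
  Q: 1;  R: 1^3 = 1
Total ground atoms: 1 + 1 = 2.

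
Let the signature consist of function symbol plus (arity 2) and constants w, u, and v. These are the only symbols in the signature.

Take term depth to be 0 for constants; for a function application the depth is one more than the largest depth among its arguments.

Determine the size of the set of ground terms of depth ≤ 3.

Write N_k for the number of ground terms of depth ≤ k. A term of depth ≤ k is either a constant or a function symbol applied to arguments of depth ≤ k−1, so N_k = 3 + N_{k-1}^2.
N_0 = 3
N_1 = 3 + 3^2 = 12
N_2 = 3 + 12^2 = 147
N_3 = 3 + 147^2 = 21612

21612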